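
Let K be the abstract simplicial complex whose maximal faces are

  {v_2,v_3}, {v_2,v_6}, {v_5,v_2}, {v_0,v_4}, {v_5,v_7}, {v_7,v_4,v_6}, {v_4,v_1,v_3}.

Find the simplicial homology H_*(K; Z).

We work with the vertex ordering v_0 < v_1 < v_2 < v_3 < v_4 < v_5 < v_6 < v_7. The simplices of K, each written with vertices in increasing order, are:

  0-simplices (8): [v_0], [v_1], [v_2], [v_3], [v_4], [v_5], [v_6], [v_7]
  1-simplices (11): [v_0,v_4], [v_1,v_3], [v_1,v_4], [v_2,v_3], [v_2,v_5], [v_2,v_6], [v_3,v_4], [v_4,v_6], [v_4,v_7], [v_5,v_7], [v_6,v_7]
  2-simplices (2): [v_1,v_3,v_4], [v_4,v_6,v_7]

Hence C_0 ≅ Z^8, C_1 ≅ Z^11, C_2 ≅ Z^2.

Boundary ∂_1: C_1 → C_0 maps an edge to its endpoints' difference, ∂[p,q] = q − p. For instance
  ∂[v_2,v_6] = [v_6] − [v_2].
The resulting 8×11 matrix has rank 7, and its Smith normal form has invariant factors (1,1,1,1,1,1,1).

∂_2: C_2 → C_1 sends each 2-simplex [p,q,r] to [q,r] − [p,r] + [p,q]. For instance
  ∂[v_4,v_6,v_7] = [v_6,v_7] − [v_4,v_7] + [v_4,v_6],
  ∂[v_1,v_3,v_4] = [v_3,v_4] − [v_1,v_4] + [v_1,v_3].
The resulting 11×2 matrix has rank 2, and its Smith normal form has invariant factors (1,1).

Reading off H_k = ker ∂_k / im ∂_{k+1}:

  H_0: rank C_0 − rank ∂_1 = 8 − 7 = 1, and the invariant factors of ∂_1 are all 1, so H_0 = Z.
  H_1: rank ker ∂_1 − rank ∂_2 = (11 − 7) − 2 = 2, and the invariant factors of ∂_2 are all 1, so H_1 = Z^2.
  H_2: rank ker ∂_2 − rank ∂_3 = (2 − 2) − 0 = 0, and there is no ∂_3, so H_2 = 0.

H_0 ≅ Z,  H_1 ≅ Z^2,  H_2 = 0.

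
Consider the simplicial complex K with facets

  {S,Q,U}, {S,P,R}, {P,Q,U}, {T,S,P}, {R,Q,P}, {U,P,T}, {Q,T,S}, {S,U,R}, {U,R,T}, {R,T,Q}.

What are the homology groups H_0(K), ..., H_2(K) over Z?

Fix the vertex order P < Q < R < S < T < U and write every simplex with vertices in increasing order. Then dim K = 2 and the simplices of K are:

  0-simplices (6): P, Q, R, S, T, U
  1-simplices (15): PQ, PR, PS, PT, PU, QR, QS, QT, QU, RS, RT, RU, ST, SU, TU
  2-simplices (10): PQR, PQU, PRS, PST, PTU, QRT, QST, QSU, RSU, RTU

giving chain groups C_0 ≅ Z^6, C_1 ≅ Z^15, C_2 ≅ Z^10.

The boundary map ∂_1: C_1 → C_0 sends each edge [p,q] (with p < q) to q − p. For instance
  ∂PR = R − P.
The 6×15 boundary matrix has rank 5 and Smith normal form diag(1,1,1,1,1).

The boundary map ∂_2: C_2 → C_1 sends each 2-simplex [p,q,r] to [q,r] − [p,r] + [p,q]. For instance
  ∂PQR = QR − PR + PQ,
  ∂PST = ST − PT + PS.
The 15×10 boundary matrix has rank 10 and Smith normal form diag(1,1,1,1,1,1,1,1,1,2).

From H_k ≅ ker(∂_k) / im(∂_{k+1}) we obtain:

  H_0: rank C_0 − rank ∂_1 = 6 − 5 = 1, and the invariant factors of ∂_1 are all 1, so H_0 = Z.
  H_1: rank ker ∂_1 − rank ∂_2 = (15 − 5) − 10 = 0, and ∂_2 has invariant factor 2 > 1, so H_1 = Z/2Z.
  H_2: rank ker ∂_2 − rank ∂_3 = (10 − 10) − 0 = 0, and there is no ∂_3, so H_2 = 0.

H_0 ≅ Z,  H_1 ≅ Z/2Z,  H_2 = 0.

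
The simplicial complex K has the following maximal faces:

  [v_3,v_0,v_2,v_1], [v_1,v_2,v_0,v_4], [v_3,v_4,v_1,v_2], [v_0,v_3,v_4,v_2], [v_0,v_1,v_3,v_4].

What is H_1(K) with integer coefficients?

H_1 ≅ 0.

K has 5 vertices, 10 edges, 10 triangles, 5 3-simplices.
rank ∂_1 = 4, rank ∂_2 = 6 ⇒ b_1 = 10 − 4 − 6 = 0; all invariant factors of ∂_2 are 1 so no torsion. So H_1 ≅ 0.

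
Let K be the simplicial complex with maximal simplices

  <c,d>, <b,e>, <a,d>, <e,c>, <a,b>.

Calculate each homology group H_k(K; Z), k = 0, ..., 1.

We work with the vertex ordering a < b < c < d < e. The simplices of K, each written with vertices in increasing order, are:

  0-simplices (5): a, b, c, d, e
  1-simplices (5): ab, ad, be, cd, ce

so the chain groups are C_0 ≅ Z^5, C_1 ≅ Z^5.

∂_1: C_1 → C_0 maps an edge to its endpoints' difference, ∂[p,q] = q − p.
As a 5×5 matrix over Z this has rank 4, with invariant factors (1,1,1,1).

Computing H_k = (kernel of ∂_k) / (image of ∂_{k+1}):

  H_0: rank C_0 − rank ∂_1 = 5 − 4 = 1, and the invariant factors of ∂_1 are all 1, so H_0 = Z.
  H_1: rank ker ∂_1 − rank ∂_2 = (5 − 4) − 0 = 1, and there is no ∂_2, so H_1 = Z.

H_0 ≅ Z,  H_1 ≅ Z.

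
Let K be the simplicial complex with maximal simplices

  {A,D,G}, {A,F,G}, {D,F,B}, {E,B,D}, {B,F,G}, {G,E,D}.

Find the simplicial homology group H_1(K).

We work with the vertex ordering A < B < D < E < F < G. The simplices of K, each written with vertices in increasing order, are:

  0-simplices (6): A, B, D, E, F, G
  1-simplices (12): AD, AF, AG, BD, BE, BF, BG, DE, DF, DG, EG, FG
  2-simplices (6): ADG, AFG, BDE, BDF, BFG, DEG

so the chain groups are C_0 ≅ Z^6, C_1 ≅ Z^12, C_2 ≅ Z^6.

The boundary map ∂_1: C_1 → C_0 maps an edge to its endpoints' difference, ∂[p,q] = q − p. For instance
  ∂AD = D − A.
This gives a 6×12 integer matrix of rank 5; reducing to Smith normal form yields diagonal entries (1,1,1,1,1).

The boundary map ∂_2: C_2 → C_1 acts by ∂[p,q,r] = [q,r] − [p,r] + [p,q]. For instance
  ∂BDE = DE − BE + BD,
  ∂BDF = DF − BF + BD.
The 12×6 boundary matrix has rank 6 and Smith normal form diag(1,1,1,1,1,1).

Reading off H_k = ker ∂_k / im ∂_{k+1}:

  H_1: rank ker ∂_1 − rank ∂_2 = (12 − 5) − 6 = 1, and the invariant factors of ∂_2 are all 1, so H_1 ≅ Z.

H_1 ≅ Z.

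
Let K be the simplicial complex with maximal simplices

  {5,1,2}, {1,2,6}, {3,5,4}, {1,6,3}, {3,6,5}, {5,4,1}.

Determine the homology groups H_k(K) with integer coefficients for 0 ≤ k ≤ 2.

Fix the vertex order 1 < 2 < 3 < 4 < 5 < 6 and write every simplex with vertices in increasing order. Then dim K = 2 and the simplices of K are:

  0-simplices (6): [1], [2], [3], [4], [5], [6]
  1-simplices (12): [1,2], [1,3], [1,4], [1,5], [1,6], [2,5], [2,6], [3,4], [3,5], [3,6], [4,5], [5,6]
  2-simplices (6): [1,2,5], [1,2,6], [1,3,6], [1,4,5], [3,4,5], [3,5,6]

so the chain groups are C_0 ≅ Z^6, C_1 ≅ Z^12, C_2 ≅ Z^6.

Boundary ∂_1: C_1 → C_0 is given by ∂[p,q] = [q] − [p].
The resulting 6×12 matrix has rank 5, and its Smith normal form has invariant factors (1,1,1,1,1).

∂_2: C_2 → C_1 acts by ∂[p,q,r] = [q,r] − [p,r] + [p,q]. For instance
  ∂[3,5,6] = [5,6] − [3,6] + [3,5],
  ∂[1,4,5] = [4,5] − [1,5] + [1,4].
As a 12×6 matrix over Z this has rank 6, with invariant factors (1,1,1,1,1,1).

Reading off H_k = ker ∂_k / im ∂_{k+1}:

  H_0: rank C_0 − rank ∂_1 = 6 − 5 = 1, and the invariant factors of ∂_1 are all 1, so H_0 = Z.
  H_1: rank ker ∂_1 − rank ∂_2 = (12 − 5) − 6 = 1, and the invariant factors of ∂_2 are all 1, so H_1 = Z.
  H_2: rank ker ∂_2 − rank ∂_3 = (6 − 6) − 0 = 0, and there is no ∂_3, so H_2 = 0.

H_0 ≅ Z,  H_1 ≅ Z,  H_2 = 0.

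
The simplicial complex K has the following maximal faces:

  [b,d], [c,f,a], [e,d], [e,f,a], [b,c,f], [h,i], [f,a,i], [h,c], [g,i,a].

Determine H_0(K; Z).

H_0 = Z.

Order the vertices as a < b < c < d < e < f < g < h < i. Listing each simplex with vertices in this order, K has dimension 2 with simplices:

  0-simplices (9): a, b, c, d, e, f, g, h, i
  1-simplices (15): ac, ae, af, ag, ai, bc, bd, bf, cf, ch, de, ef, fi, gi, hi
  2-simplices (5): acf, aef, afi, agi, bcf

so the chain groups are C_0 ≅ Z^9, C_1 ≅ Z^15, C_2 ≅ Z^5.

Boundary ∂_1: C_1 → C_0 sends each edge [p,q] (with p < q) to q − p. For instance
  ∂ag = g − a.
As a 9×15 matrix over Z this has rank 8, with invariant factors (1,1,1,1,1,1,1,1).

∂_2: C_2 → C_1 maps a triangle to the signed sum of its edges. For instance
  ∂acf = cf − af + ac,
  ∂afi = fi − ai + af.
As a 15×5 matrix over Z this has rank 5, with invariant factors (1,1,1,1,1).

Computing H_k = (kernel of ∂_k) / (image of ∂_{k+1}):

  H_0: rank C_0 − rank ∂_1 = 9 − 8 = 1, and the invariant factors of ∂_1 are all 1, so H_0 = Z.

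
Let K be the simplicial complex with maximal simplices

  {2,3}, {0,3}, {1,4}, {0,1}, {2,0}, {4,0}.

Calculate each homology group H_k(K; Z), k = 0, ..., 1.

H_0 = Z,  H_1 = Z^2.

We work with the vertex ordering 0 < 1 < 2 < 3 < 4. The simplices of K, each written with vertices in increasing order, are:

  0-simplices (5): [0], [1], [2], [3], [4]
  1-simplices (6): [0,1], [0,2], [0,3], [0,4], [1,4], [2,3]

so the chain groups are C_0 ≅ Z^5, C_1 ≅ Z^6.

∂_1: C_1 → C_0 sends each edge [p,q] (with p < q) to q − p. For instance
  ∂[0,3] = [3] − [0].
As a 5×6 matrix over Z this has rank 4, with invariant factors (1,1,1,1).

Now H_k = ker ∂_k / im ∂_{k+1}, so:

  H_0: rank C_0 − rank ∂_1 = 5 − 4 = 1, and the invariant factors of ∂_1 are all 1, so H_0 ≅ Z.
  H_1: rank ker ∂_1 − rank ∂_2 = (6 − 4) − 0 = 2, and there is no ∂_2, so H_1 ≅ Z^2.

As a check, the Euler characteristic is 5 − 6 = -1, which agrees with 1 − 2 = -1.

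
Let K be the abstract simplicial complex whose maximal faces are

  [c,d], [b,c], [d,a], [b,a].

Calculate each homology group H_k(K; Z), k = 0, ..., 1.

Order the vertices as a < b < c < d. Listing each simplex with vertices in this order, K has dimension 1 with simplices:

  0-simplices (4): a, b, c, d
  1-simplices (4): ab, ad, bc, cd

Hence C_0 ≅ Z^4, C_1 ≅ Z^4.

∂_1: C_1 → C_0 maps an edge to its endpoints' difference, ∂[p,q] = q − p. For instance
  ∂ad = d − a.
The resulting 4×4 matrix has rank 3, and its Smith normal form has invariant factors (1,1,1).

From H_k ≅ ker(∂_k) / im(∂_{k+1}) we obtain:

  H_0: rank C_0 − rank ∂_1 = 4 − 3 = 1, and the invariant factors of ∂_1 are all 1, so H_0 = Z.
  H_1: rank ker ∂_1 − rank ∂_2 = (4 − 3) − 0 = 1, and there is no ∂_2, so H_1 = Z.

As a check, the Euler characteristic is 4 − 4 = 0, which agrees with 1 − 1 = 0.

H_0 = Z,  H_1 = Z.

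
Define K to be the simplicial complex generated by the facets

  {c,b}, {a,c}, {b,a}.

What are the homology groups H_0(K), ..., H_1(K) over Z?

We work with the vertex ordering a < b < c. The simplices of K, each written with vertices in increasing order, are:

  0-simplices (3): a, b, c
  1-simplices (3): ab, ac, bc

so the chain groups are C_0 ≅ Z^3, C_1 ≅ Z^3.

Boundary ∂_1: C_1 → C_0 maps an edge to its endpoints' difference, ∂[p,q] = q − p.
As a 3×3 matrix over Z this has rank 2, with invariant factors (1,1).

Reading off H_k = ker ∂_k / im ∂_{k+1}:

  H_0: rank C_0 − rank ∂_1 = 3 − 2 = 1, and the invariant factors of ∂_1 are all 1, so H_0 ≅ Z.
  H_1: rank ker ∂_1 − rank ∂_2 = (3 − 2) − 0 = 1, and there is no ∂_2, so H_1 ≅ Z.

As a check, the Euler characteristic is 3 − 3 = 0, which agrees with 1 − 1 = 0.

H_0 ≅ Z,  H_1 ≅ Z.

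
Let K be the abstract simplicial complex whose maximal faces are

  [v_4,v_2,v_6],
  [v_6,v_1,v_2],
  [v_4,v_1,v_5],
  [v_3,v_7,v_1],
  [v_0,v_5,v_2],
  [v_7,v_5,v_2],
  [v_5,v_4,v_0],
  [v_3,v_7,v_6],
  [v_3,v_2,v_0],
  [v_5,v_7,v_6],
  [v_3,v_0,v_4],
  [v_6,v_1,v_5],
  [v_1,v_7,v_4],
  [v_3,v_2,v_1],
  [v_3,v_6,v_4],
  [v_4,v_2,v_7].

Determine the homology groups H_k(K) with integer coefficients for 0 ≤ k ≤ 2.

H_0 = Z,  H_1 = Z^2,  H_2 = Z.

Take the total order v_0 < v_1 < v_2 < v_3 < v_4 < v_5 < v_6 < v_7 on the vertex set. Then K (dimension 2) consists of the simplices:

  0-simplices (8): [v_0], [v_1], [v_2], [v_3], [v_4], [v_5], [v_6], [v_7]
  1-simplices (24): (24 of them)
  2-simplices (16): (16 of them)

Hence C_0 ≅ Z^8, C_1 ≅ Z^24, C_2 ≅ Z^16.

∂_1: C_1 → C_0 maps an edge to its endpoints' difference, ∂[p,q] = q − p. For instance
  ∂[v_4,v_6] = [v_6] − [v_4].
This gives a 8×24 integer matrix of rank 7; reducing to Smith normal form yields diagonal entries (1,1,1,1,1,1,1).

Boundary ∂_2: C_2 → C_1 maps a triangle to the signed sum of its edges. For instance
  ∂[v_1,v_5,v_6] = [v_5,v_6] − [v_1,v_6] + [v_1,v_5],
  ∂[v_1,v_4,v_5] = [v_4,v_5] − [v_1,v_5] + [v_1,v_4].
As a 24×16 matrix over Z this has rank 15, with invariant factors (1,1,1,1,1,1,1,1,1,1,1,1,1,1,1).

From H_k ≅ ker(∂_k) / im(∂_{k+1}) we obtain:

  H_0: rank C_0 − rank ∂_1 = 8 − 7 = 1, and the invariant factors of ∂_1 are all 1, so H_0 = Z.
  H_1: rank ker ∂_1 − rank ∂_2 = (24 − 7) − 15 = 2, and the invariant factors of ∂_2 are all 1, so H_1 = Z^2.
  H_2: rank ker ∂_2 − rank ∂_3 = (16 − 15) − 0 = 1, and there is no ∂_3, so H_2 = Z.

As a check, the Euler characteristic is 8 − 24 + 16 = 0, which agrees with 1 − 2 + 1 = 0.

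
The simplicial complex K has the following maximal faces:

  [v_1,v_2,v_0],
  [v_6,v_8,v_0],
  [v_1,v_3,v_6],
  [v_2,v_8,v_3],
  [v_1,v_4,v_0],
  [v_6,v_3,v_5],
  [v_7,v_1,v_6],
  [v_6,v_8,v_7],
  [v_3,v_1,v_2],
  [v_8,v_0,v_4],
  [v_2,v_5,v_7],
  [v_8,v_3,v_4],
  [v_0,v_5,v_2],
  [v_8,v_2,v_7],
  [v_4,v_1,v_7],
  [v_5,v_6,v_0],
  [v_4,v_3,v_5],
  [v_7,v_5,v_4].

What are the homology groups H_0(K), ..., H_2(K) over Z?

Fix the vertex order v_0 < v_1 < v_2 < v_3 < v_4 < v_5 < v_6 < v_7 < v_8 and write every simplex with vertices in increasing order. Then dim K = 2 and the simplices of K are:

  0-simplices (9): [v_0], [v_1], [v_2], [v_3], [v_4], [v_5], [v_6], [v_7], [v_8]
  1-simplices (27): (27 of them)
  2-simplices (18): (18 of them)

giving chain groups C_0 ≅ Z^9, C_1 ≅ Z^27, C_2 ≅ Z^18.

∂_1: C_1 → C_0 maps an edge to its endpoints' difference, ∂[p,q] = q − p.
The 9×27 boundary matrix has rank 8 and Smith normal form diag(1,1,1,1,1,1,1,1).

Boundary ∂_2: C_2 → C_1 sends each 2-simplex [p,q,r] to [q,r] − [p,r] + [p,q]. For instance
  ∂[v_2,v_5,v_7] = [v_5,v_7] − [v_2,v_7] + [v_2,v_5],
  ∂[v_0,v_6,v_8] = [v_6,v_8] − [v_0,v_8] + [v_0,v_6].
The resulting 27×18 matrix has rank 17, and its Smith normal form has invariant factors (1,1,1,1,1,1,1,1,1,1,1,1,1,1,1,1,1).

From H_k ≅ ker(∂_k) / im(∂_{k+1}) we obtain:

  H_0: rank C_0 − rank ∂_1 = 9 − 8 = 1, and the invariant factors of ∂_1 are all 1, so H_0 ≅ Z.
  H_1: rank ker ∂_1 − rank ∂_2 = (27 − 8) − 17 = 2, and the invariant factors of ∂_2 are all 1, so H_1 ≅ Z^2.
  H_2: rank ker ∂_2 − rank ∂_3 = (18 − 17) − 0 = 1, and there is no ∂_3, so H_2 ≅ Z.

As a check, the Euler characteristic is 9 − 27 + 18 = 0, which agrees with 1 − 2 + 1 = 0.

H_0 = Z,  H_1 = Z^2,  H_2 = Z.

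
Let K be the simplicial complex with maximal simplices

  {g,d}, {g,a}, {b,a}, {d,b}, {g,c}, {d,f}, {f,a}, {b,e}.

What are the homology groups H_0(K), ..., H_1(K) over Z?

Fix the vertex order a < b < c < d < e < f < g and write every simplex with vertices in increasing order. Then dim K = 1 and the simplices of K are:

  0-simplices (7): a, b, c, d, e, f, g
  1-simplices (8): ab, af, ag, bd, be, cg, df, dg

giving chain groups C_0 ≅ Z^7, C_1 ≅ Z^8.

The boundary map ∂_1: C_1 → C_0 sends each edge [p,q] (with p < q) to q − p. For instance
  ∂af = f − a.
As a 7×8 matrix over Z this has rank 6, with invariant factors (1,1,1,1,1,1).

From H_k ≅ ker(∂_k) / im(∂_{k+1}) we obtain:

  H_0: rank C_0 − rank ∂_1 = 7 − 6 = 1, and the invariant factors of ∂_1 are all 1, so H_0 = Z.
  H_1: rank ker ∂_1 − rank ∂_2 = (8 − 6) − 0 = 2, and there is no ∂_2, so H_1 = Z^2.

As a check, the Euler characteristic is 7 − 8 = -1, which agrees with 1 − 2 = -1.

H_0 = Z,  H_1 = Z^2.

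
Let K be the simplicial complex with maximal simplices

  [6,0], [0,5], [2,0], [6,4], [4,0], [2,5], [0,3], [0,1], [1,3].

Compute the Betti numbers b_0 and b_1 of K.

Take the total order 0 < 1 < 2 < 3 < 4 < 5 < 6 on the vertex set. Then K (dimension 1) consists of the simplices:

  0-simplices (7): [0], [1], [2], [3], [4], [5], [6]
  1-simplices (9): [0,1], [0,2], [0,3], [0,4], [0,5], [0,6], [1,3], [2,5], [4,6]

Hence C_0 ≅ Z^7, C_1 ≅ Z^9.

Boundary ∂_1: C_1 → C_0 is given by ∂[p,q] = [q] − [p].
The resulting 7×9 matrix has rank 6, and its Smith normal form has invariant factors (1,1,1,1,1,1).

Now H_k = ker ∂_k / im ∂_{k+1}, so:

  H_0: rank C_0 − rank ∂_1 = 7 − 6 = 1, and the invariant factors of ∂_1 are all 1, so H_0 ≅ Z.
  H_1: rank ker ∂_1 − rank ∂_2 = (9 − 6) − 0 = 3, and there is no ∂_2, so H_1 ≅ Z^3.

Hence the Betti numbers are b_0 = 1, b_1 = 3.

b_0 = 1, b_1 = 3.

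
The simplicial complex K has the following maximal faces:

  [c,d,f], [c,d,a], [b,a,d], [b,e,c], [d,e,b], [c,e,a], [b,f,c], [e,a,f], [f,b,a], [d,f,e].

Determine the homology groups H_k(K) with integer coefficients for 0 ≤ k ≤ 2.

H_0 ≅ Z,  H_1 ≅ Z/2,  H_2 = 0.

Take the total order a < b < c < d < e < f on the vertex set. Then K (dimension 2) consists of the simplices:

  0-simplices (6): a, b, c, d, e, f
  1-simplices (15): ab, ac, ad, ae, af, bc, bd, be, bf, cd, ce, cf, de, df, ef
  2-simplices (10): abd, abf, acd, ace, aef, bce, bcf, bde, cdf, def

so the chain groups are C_0 ≅ Z^6, C_1 ≅ Z^15, C_2 ≅ Z^10.

The boundary map ∂_1: C_1 → C_0 is given by ∂[p,q] = [q] − [p].
The 6×15 boundary matrix has rank 5 and Smith normal form diag(1,1,1,1,1).

∂_2: C_2 → C_1 maps a triangle to the signed sum of its edges. For instance
  ∂def = ef − df + de,
  ∂acd = cd − ad + ac.
As a 15×10 matrix over Z this has rank 10, with invariant factors (1,1,1,1,1,1,1,1,1,2).

Now H_k = ker ∂_k / im ∂_{k+1}, so:

  H_0: rank C_0 − rank ∂_1 = 6 − 5 = 1, and the invariant factors of ∂_1 are all 1, so H_0 ≅ Z.
  H_1: rank ker ∂_1 − rank ∂_2 = (15 − 5) − 10 = 0, and ∂_2 has invariant factor 2 > 1, so H_1 ≅ Z/2.
  H_2: rank ker ∂_2 − rank ∂_3 = (10 − 10) − 0 = 0, and there is no ∂_3, so H_2 ≅ 0.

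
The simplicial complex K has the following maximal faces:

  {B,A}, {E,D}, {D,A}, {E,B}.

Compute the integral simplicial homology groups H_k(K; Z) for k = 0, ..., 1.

H_0 = Z,  H_1 = Z.

We work with the vertex ordering A < B < D < E. The simplices of K, each written with vertices in increasing order, are:

  0-simplices (4): A, B, D, E
  1-simplices (4): AB, AD, BE, DE

Hence C_0 ≅ Z^4, C_1 ≅ Z^4.

Boundary ∂_1: C_1 → C_0 sends each edge [p,q] (with p < q) to q − p. For instance
  ∂DE = E − D.
This gives a 4×4 integer matrix of rank 3; reducing to Smith normal form yields diagonal entries (1,1,1).

Reading off H_k = ker ∂_k / im ∂_{k+1}:

  H_0: rank C_0 − rank ∂_1 = 4 − 3 = 1, and the invariant factors of ∂_1 are all 1, so H_0 ≅ Z.
  H_1: rank ker ∂_1 − rank ∂_2 = (4 − 3) − 0 = 1, and there is no ∂_2, so H_1 ≅ Z.

(K is a triangulation of the circle S^1.)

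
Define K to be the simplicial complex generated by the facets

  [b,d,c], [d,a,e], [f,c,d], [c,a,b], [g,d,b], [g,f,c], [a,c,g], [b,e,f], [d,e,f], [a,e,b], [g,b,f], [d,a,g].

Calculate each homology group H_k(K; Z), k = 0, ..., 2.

Order the vertices as a < b < c < d < e < f < g. Listing each simplex with vertices in this order, K has dimension 2 with simplices:

  0-simplices (7): a, b, c, d, e, f, g
  1-simplices (18): ab, ac, ad, ae, ag, bc, bd, be, bf, bg, cd, cf, cg, de, df, dg, ef, fg
  2-simplices (12): abc, abe, acg, ade, adg, bcd, bdg, bef, bfg, cdf, cfg, def

Hence C_0 ≅ Z^7, C_1 ≅ Z^18, C_2 ≅ Z^12.

Boundary ∂_1: C_1 → C_0 is given by ∂[p,q] = [q] − [p]. For instance
  ∂cg = g − c.
The resulting 7×18 matrix has rank 6, and its Smith normal form has invariant factors (1,1,1,1,1,1).

The boundary map ∂_2: C_2 → C_1 maps a triangle to the signed sum of its edges. For instance
  ∂abe = be − ae + ab,
  ∂bfg = fg − bg + bf.
This gives a 18×12 integer matrix of rank 12; reducing to Smith normal form yields diagonal entries (1,1,1,1,1,1,1,1,1,1,1,2).

Computing H_k = (kernel of ∂_k) / (image of ∂_{k+1}):

  H_0: rank C_0 − rank ∂_1 = 7 − 6 = 1, and the invariant factors of ∂_1 are all 1, so H_0 = Z.
  H_1: rank ker ∂_1 − rank ∂_2 = (18 − 6) − 12 = 0, and ∂_2 has invariant factor 2 > 1, so H_1 = Z/2.
  H_2: rank ker ∂_2 − rank ∂_3 = (12 − 12) − 0 = 0, and there is no ∂_3, so H_2 = 0.

As a check, the Euler characteristic is 7 − 18 + 12 = 1, which agrees with 1 − 0 + 0 = 1.
(K is a triangulation of the real projective plane RP^2.)

H_0 ≅ Z,  H_1 ≅ Z/2,  H_2 = 0.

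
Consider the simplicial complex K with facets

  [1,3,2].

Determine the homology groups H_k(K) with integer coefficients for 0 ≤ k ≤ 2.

Order the vertices as 1 < 2 < 3. Listing each simplex with vertices in this order, K has dimension 2 with simplices:

  0-simplices (3): [1], [2], [3]
  1-simplices (3): [1,2], [1,3], [2,3]
  2-simplices (1): [1,2,3]

so the chain groups are C_0 ≅ Z^3, C_1 ≅ Z^3, C_2 ≅ Z^1.

Boundary ∂_1: C_1 → C_0 is given by ∂[p,q] = [q] − [p]. For instance
  ∂[1,2] = [2] − [1].
This gives a 3×3 integer matrix of rank 2; reducing to Smith normal form yields diagonal entries (1,1).

Boundary ∂_2: C_2 → C_1 acts by ∂[p,q,r] = [q,r] − [p,r] + [p,q]. For instance
  ∂[1,2,3] = [2,3] − [1,3] + [1,2].
As a 3×1 matrix over Z this has rank 1, with invariant factors (1).

Now H_k = ker ∂_k / im ∂_{k+1}, so:

  H_0: rank C_0 − rank ∂_1 = 3 − 2 = 1, and the invariant factors of ∂_1 are all 1, so H_0 ≅ Z.
  H_1: rank ker ∂_1 − rank ∂_2 = (3 − 2) − 1 = 0, and the invariant factors of ∂_2 are all 1, so H_1 ≅ 0.
  H_2: rank ker ∂_2 − rank ∂_3 = (1 − 1) − 0 = 0, and there is no ∂_3, so H_2 ≅ 0.

H_0 = Z,  H_1 = 0,  H_2 = 0.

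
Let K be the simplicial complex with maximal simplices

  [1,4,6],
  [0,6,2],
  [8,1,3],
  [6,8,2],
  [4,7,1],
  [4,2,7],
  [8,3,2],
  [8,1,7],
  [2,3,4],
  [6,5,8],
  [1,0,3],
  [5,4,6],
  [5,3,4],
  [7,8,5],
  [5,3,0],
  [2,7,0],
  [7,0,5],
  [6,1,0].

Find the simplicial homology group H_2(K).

We work with the vertex ordering 0 < 1 < 2 < 3 < 4 < 5 < 6 < 7 < 8. The simplices of K, each written with vertices in increasing order, are:

  0-simplices (9): [0], [1], [2], [3], [4], [5], [6], [7], [8]
  1-simplices (27): (27 of them)
  2-simplices (18): [0,1,3], [0,1,6], [0,2,6], [0,2,7], [0,3,5], [0,5,7], [1,3,8], [1,4,6], [1,4,7], [1,7,8], [2,3,4], [2,3,8], [2,4,7], [2,6,8], [3,4,5], [4,5,6], [5,6,8], [5,7,8]

so the chain groups are C_0 ≅ Z^9, C_1 ≅ Z^27, C_2 ≅ Z^18.

Boundary ∂_1: C_1 → C_0 sends each edge [p,q] (with p < q) to q − p.
This gives a 9×27 integer matrix of rank 8; reducing to Smith normal form yields diagonal entries (1,1,1,1,1,1,1,1).

Boundary ∂_2: C_2 → C_1 acts by ∂[p,q,r] = [q,r] − [p,r] + [p,q]. For instance
  ∂[0,2,7] = [2,7] − [0,7] + [0,2],
  ∂[0,2,6] = [2,6] − [0,6] + [0,2].
The 27×18 boundary matrix has rank 17 and Smith normal form diag(1,1,1,1,1,1,1,1,1,1,1,1,1,1,1,1,1).

From H_k ≅ ker(∂_k) / im(∂_{k+1}) we obtain:

  H_2: rank ker ∂_2 − rank ∂_3 = (18 − 17) − 0 = 1, and there is no ∂_3, so H_2 = Z.

H_2 = Z.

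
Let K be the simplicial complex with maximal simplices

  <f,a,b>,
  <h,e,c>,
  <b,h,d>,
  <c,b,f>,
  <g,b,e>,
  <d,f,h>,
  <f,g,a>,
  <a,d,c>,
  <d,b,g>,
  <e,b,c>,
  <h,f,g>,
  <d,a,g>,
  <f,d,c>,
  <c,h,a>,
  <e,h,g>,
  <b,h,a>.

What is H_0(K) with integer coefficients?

We work with the vertex ordering a < b < c < d < e < f < g < h. The simplices of K, each written with vertices in increasing order, are:

  0-simplices (8): a, b, c, d, e, f, g, h
  1-simplices (24): ab, ac, ad, af, ag, ah, bc, bd, be, bf, bg, bh, cd, ce, cf, ch, df, dg, dh, eg, eh, fg, fh, gh
  2-simplices (16): abf, abh, acd, ach, adg, afg, bce, bcf, bdg, bdh, beg, cdf, ceh, dfh, egh, fgh

so the chain groups are C_0 ≅ Z^8, C_1 ≅ Z^24, C_2 ≅ Z^16.

Boundary ∂_1: C_1 → C_0 is given by ∂[p,q] = [q] − [p]. For instance
  ∂cd = d − c.
The resulting 8×24 matrix has rank 7, and its Smith normal form has invariant factors (1,1,1,1,1,1,1).

Boundary ∂_2: C_2 → C_1 acts by ∂[p,q,r] = [q,r] − [p,r] + [p,q]. For instance
  ∂bdg = dg − bg + bd,
  ∂ceh = eh − ch + ce.
The 24×16 boundary matrix has rank 15 and Smith normal form diag(1,1,1,1,1,1,1,1,1,1,1,1,1,1,1).

Now H_k = ker ∂_k / im ∂_{k+1}, so:

  H_0: rank C_0 − rank ∂_1 = 8 − 7 = 1, and the invariant factors of ∂_1 are all 1, so H_0 ≅ Z.

H_0 = Z.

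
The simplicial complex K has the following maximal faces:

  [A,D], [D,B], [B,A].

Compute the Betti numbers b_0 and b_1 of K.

Take the total order A < B < D on the vertex set. Then K (dimension 1) consists of the simplices:

  0-simplices (3): A, B, D
  1-simplices (3): AB, AD, BD

giving chain groups C_0 ≅ Z^3, C_1 ≅ Z^3.

∂_1: C_1 → C_0 sends each edge [p,q] (with p < q) to q − p.
The 3×3 boundary matrix has rank 2 and Smith normal form diag(1,1).

Computing H_k = (kernel of ∂_k) / (image of ∂_{k+1}):

  H_0: rank C_0 − rank ∂_1 = 3 − 2 = 1, and the invariant factors of ∂_1 are all 1, so H_0 = Z.
  H_1: rank ker ∂_1 − rank ∂_2 = (3 − 2) − 0 = 1, and there is no ∂_2, so H_1 = Z.

Hence the Betti numbers are b_0 = 1, b_1 = 1.

b_0 = 1, b_1 = 1.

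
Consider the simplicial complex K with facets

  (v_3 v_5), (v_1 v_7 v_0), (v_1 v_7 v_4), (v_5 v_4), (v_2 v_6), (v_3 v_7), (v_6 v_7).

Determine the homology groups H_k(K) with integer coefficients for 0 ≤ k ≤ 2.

We work with the vertex ordering v_0 < v_1 < v_2 < v_3 < v_4 < v_5 < v_6 < v_7. The simplices of K, each written with vertices in increasing order, are:

  0-simplices (8): [v_0], [v_1], [v_2], [v_3], [v_4], [v_5], [v_6], [v_7]
  1-simplices (10): [v_0,v_1], [v_0,v_7], [v_1,v_4], [v_1,v_7], [v_2,v_6], [v_3,v_5], [v_3,v_7], [v_4,v_5], [v_4,v_7], [v_6,v_7]
  2-simplices (2): [v_0,v_1,v_7], [v_1,v_4,v_7]

Hence C_0 ≅ Z^8, C_1 ≅ Z^10, C_2 ≅ Z^2.

∂_1: C_1 → C_0 maps an edge to its endpoints' difference, ∂[p,q] = q − p. For instance
  ∂[v_3,v_7] = [v_7] − [v_3].
This gives a 8×10 integer matrix of rank 7; reducing to Smith normal form yields diagonal entries (1,1,1,1,1,1,1).

The boundary map ∂_2: C_2 → C_1 acts by ∂[p,q,r] = [q,r] − [p,r] + [p,q]. For instance
  ∂[v_1,v_4,v_7] = [v_4,v_7] − [v_1,v_7] + [v_1,v_4],
  ∂[v_0,v_1,v_7] = [v_1,v_7] − [v_0,v_7] + [v_0,v_1].
The 10×2 boundary matrix has rank 2 and Smith normal form diag(1,1).

Reading off H_k = ker ∂_k / im ∂_{k+1}:

  H_0: rank C_0 − rank ∂_1 = 8 − 7 = 1, and the invariant factors of ∂_1 are all 1, so H_0 = Z.
  H_1: rank ker ∂_1 − rank ∂_2 = (10 − 7) − 2 = 1, and the invariant factors of ∂_2 are all 1, so H_1 = Z.
  H_2: rank ker ∂_2 − rank ∂_3 = (2 − 2) − 0 = 0, and there is no ∂_3, so H_2 = 0.

As a check, the Euler characteristic is 8 − 10 + 2 = 0, which agrees with 1 − 1 + 0 = 0.

H_0 = Z,  H_1 = Z,  H_2 = 0.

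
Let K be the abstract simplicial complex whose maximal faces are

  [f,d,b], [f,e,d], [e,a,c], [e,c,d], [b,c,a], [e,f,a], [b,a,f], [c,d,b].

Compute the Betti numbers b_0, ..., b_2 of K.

b_0 = 1, b_1 = 0, b_2 = 1.

Order the vertices as a < b < c < d < e < f. Listing each simplex with vertices in this order, K has dimension 2 with simplices:

  0-simplices (6): a, b, c, d, e, f
  1-simplices (12): ab, ac, ae, af, bc, bd, bf, cd, ce, de, df, ef
  2-simplices (8): abc, abf, ace, aef, bcd, bdf, cde, def

so the chain groups are C_0 ≅ Z^6, C_1 ≅ Z^12, C_2 ≅ Z^8.

∂_1: C_1 → C_0 maps an edge to its endpoints' difference, ∂[p,q] = q − p.
As a 6×12 matrix over Z this has rank 5, with invariant factors (1,1,1,1,1).

∂_2: C_2 → C_1 sends each 2-simplex [p,q,r] to [q,r] − [p,r] + [p,q]. For instance
  ∂abc = bc − ac + ab,
  ∂def = ef − df + de.
The resulting 12×8 matrix has rank 7, and its Smith normal form has invariant factors (1,1,1,1,1,1,1).

From H_k ≅ ker(∂_k) / im(∂_{k+1}) we obtain:

  H_0: rank C_0 − rank ∂_1 = 6 − 5 = 1, and the invariant factors of ∂_1 are all 1, so H_0 ≅ Z.
  H_1: rank ker ∂_1 − rank ∂_2 = (12 − 5) − 7 = 0, and the invariant factors of ∂_2 are all 1, so H_1 ≅ 0.
  H_2: rank ker ∂_2 − rank ∂_3 = (8 − 7) − 0 = 1, and there is no ∂_3, so H_2 ≅ Z.

(K is a triangulation of the 2-sphere S^2.)

Hence the Betti numbers are b_0 = 1, b_1 = 0, b_2 = 1.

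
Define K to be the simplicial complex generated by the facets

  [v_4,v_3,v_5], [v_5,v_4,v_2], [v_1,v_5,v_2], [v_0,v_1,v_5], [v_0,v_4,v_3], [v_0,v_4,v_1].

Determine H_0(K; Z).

Take the total order v_0 < v_1 < v_2 < v_3 < v_4 < v_5 on the vertex set. Then K (dimension 2) consists of the simplices:

  0-simplices (6): [v_0], [v_1], [v_2], [v_3], [v_4], [v_5]
  1-simplices (12): [v_0,v_1], [v_0,v_3], [v_0,v_4], [v_0,v_5], [v_1,v_2], [v_1,v_4], [v_1,v_5], [v_2,v_4], [v_2,v_5], [v_3,v_4], [v_3,v_5], [v_4,v_5]
  2-simplices (6): [v_0,v_1,v_4], [v_0,v_1,v_5], [v_0,v_3,v_4], [v_1,v_2,v_5], [v_2,v_4,v_5], [v_3,v_4,v_5]

giving chain groups C_0 ≅ Z^6, C_1 ≅ Z^12, C_2 ≅ Z^6.

Boundary ∂_1: C_1 → C_0 maps an edge to its endpoints' difference, ∂[p,q] = q − p. For instance
  ∂[v_1,v_5] = [v_5] − [v_1].
This gives a 6×12 integer matrix of rank 5; reducing to Smith normal form yields diagonal entries (1,1,1,1,1).

Boundary ∂_2: C_2 → C_1 sends each 2-simplex [p,q,r] to [q,r] − [p,r] + [p,q]. For instance
  ∂[v_0,v_3,v_4] = [v_3,v_4] − [v_0,v_4] + [v_0,v_3],
  ∂[v_3,v_4,v_5] = [v_4,v_5] − [v_3,v_5] + [v_3,v_4].
The 12×6 boundary matrix has rank 6 and Smith normal form diag(1,1,1,1,1,1).

Computing H_k = (kernel of ∂_k) / (image of ∂_{k+1}):

  H_0: rank C_0 − rank ∂_1 = 6 − 5 = 1, and the invariant factors of ∂_1 are all 1, so H_0 ≅ Z.

H_0 = Z.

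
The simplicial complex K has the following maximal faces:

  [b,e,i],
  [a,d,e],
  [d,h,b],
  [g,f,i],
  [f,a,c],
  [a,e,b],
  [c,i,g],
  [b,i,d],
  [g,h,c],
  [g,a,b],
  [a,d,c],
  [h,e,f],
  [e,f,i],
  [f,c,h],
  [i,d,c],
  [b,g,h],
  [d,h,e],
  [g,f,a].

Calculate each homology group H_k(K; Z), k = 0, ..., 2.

H_0 ≅ Z,  H_1 ≅ Z ⊕ Z/2,  H_2 = 0.

Fix the vertex order a < b < c < d < e < f < g < h < i and write every simplex with vertices in increasing order. Then dim K = 2 and the simplices of K are:

  0-simplices (9): a, b, c, d, e, f, g, h, i
  1-simplices (27): ab, ac, ad, ae, af, ag, bd, be, bg, bh, bi, cd, cf, cg, ch, ci, de, dh, di, ef, eh, ei, fg, fh, fi, gh, gi
  2-simplices (18): abe, abg, acd, acf, ade, afg, bdh, bdi, bei, bgh, cdi, cfh, cgh, cgi, deh, efh, efi, fgi

so the chain groups are C_0 ≅ Z^9, C_1 ≅ Z^27, C_2 ≅ Z^18.

∂_1: C_1 → C_0 is given by ∂[p,q] = [q] − [p].
The resulting 9×27 matrix has rank 8, and its Smith normal form has invariant factors (1,1,1,1,1,1,1,1).

∂_2: C_2 → C_1 sends each 2-simplex [p,q,r] to [q,r] − [p,r] + [p,q]. For instance
  ∂deh = eh − dh + de,
  ∂efi = fi − ei + ef.
The resulting 27×18 matrix has rank 18, and its Smith normal form has invariant factors (1,1,1,1,1,1,1,1,1,1,1,1,1,1,1,1,1,2).

From H_k ≅ ker(∂_k) / im(∂_{k+1}) we obtain:

  H_0: rank C_0 − rank ∂_1 = 9 − 8 = 1, and the invariant factors of ∂_1 are all 1, so H_0 = Z.
  H_1: rank ker ∂_1 − rank ∂_2 = (27 − 8) − 18 = 1, and ∂_2 has invariant factor 2 > 1, so H_1 = Z ⊕ Z/2.
  H_2: rank ker ∂_2 − rank ∂_3 = (18 − 18) − 0 = 0, and there is no ∂_3, so H_2 = 0.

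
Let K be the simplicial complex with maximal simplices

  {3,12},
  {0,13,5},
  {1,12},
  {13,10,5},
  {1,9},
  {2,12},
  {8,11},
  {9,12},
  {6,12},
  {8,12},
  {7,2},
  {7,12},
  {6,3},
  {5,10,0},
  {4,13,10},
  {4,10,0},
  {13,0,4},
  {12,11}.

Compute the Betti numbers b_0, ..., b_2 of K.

b_0 = 2, b_1 = 4, b_2 = 1.

Take the total order 0 < 1 < 2 < 3 < 4 < 5 < 6 < 7 < 8 < 9 < 10 < 11 < 12 < 13 on the vertex set. Then K (dimension 2) consists of the simplices:

  0-simplices (14): [0], [1], [2], [3], [4], [5], [6], [7], [8], [9], [10], [11], [12], [13]
  1-simplices (21): (21 of them)
  2-simplices (6): [0,4,10], [0,4,13], [0,5,10], [0,5,13], [4,10,13], [5,10,13]

so the chain groups are C_0 ≅ Z^14, C_1 ≅ Z^21, C_2 ≅ Z^6.

∂_1: C_1 → C_0 sends each edge [p,q] (with p < q) to q − p.
This gives a 14×21 integer matrix of rank 12; reducing to Smith normal form yields diagonal entries (1,1,1,1,1,1,1,1,1,1,1,1).

Boundary ∂_2: C_2 → C_1 sends each 2-simplex [p,q,r] to [q,r] − [p,r] + [p,q]. For instance
  ∂[0,4,13] = [4,13] − [0,13] + [0,4],
  ∂[0,5,10] = [5,10] − [0,10] + [0,5].
This gives a 21×6 integer matrix of rank 5; reducing to Smith normal form yields diagonal entries (1,1,1,1,1).

Reading off H_k = ker ∂_k / im ∂_{k+1}:

  H_0: rank C_0 − rank ∂_1 = 14 − 12 = 2, and the invariant factors of ∂_1 are all 1, so H_0 ≅ Z^2.
  H_1: rank ker ∂_1 − rank ∂_2 = (21 − 12) − 5 = 4, and the invariant factors of ∂_2 are all 1, so H_1 ≅ Z^4.
  H_2: rank ker ∂_2 − rank ∂_3 = (6 − 5) − 0 = 1, and there is no ∂_3, so H_2 ≅ Z.

Hence the Betti numbers are b_0 = 2, b_1 = 4, b_2 = 1.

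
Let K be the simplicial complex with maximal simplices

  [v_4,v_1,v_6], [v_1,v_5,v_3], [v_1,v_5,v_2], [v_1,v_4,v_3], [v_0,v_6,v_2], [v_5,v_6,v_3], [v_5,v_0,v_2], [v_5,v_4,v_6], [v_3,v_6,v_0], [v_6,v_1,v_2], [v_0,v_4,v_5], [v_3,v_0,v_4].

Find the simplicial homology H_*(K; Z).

H_0 = Z,  H_1 = Z/2,  H_2 = 0.

Fix the vertex order v_0 < v_1 < v_2 < v_3 < v_4 < v_5 < v_6 and write every simplex with vertices in increasing order. Then dim K = 2 and the simplices of K are:

  0-simplices (7): [v_0], [v_1], [v_2], [v_3], [v_4], [v_5], [v_6]
  1-simplices (18): (18 of them)
  2-simplices (12): (12 of them)

so the chain groups are C_0 ≅ Z^7, C_1 ≅ Z^18, C_2 ≅ Z^12.

The boundary map ∂_1: C_1 → C_0 is given by ∂[p,q] = [q] − [p]. For instance
  ∂[v_4,v_6] = [v_6] − [v_4].
The resulting 7×18 matrix has rank 6, and its Smith normal form has invariant factors (1,1,1,1,1,1).

Boundary ∂_2: C_2 → C_1 sends each 2-simplex [p,q,r] to [q,r] − [p,r] + [p,q]. For instance
  ∂[v_3,v_5,v_6] = [v_5,v_6] − [v_3,v_6] + [v_3,v_5],
  ∂[v_0,v_2,v_6] = [v_2,v_6] − [v_0,v_6] + [v_0,v_2].
The 18×12 boundary matrix has rank 12 and Smith normal form diag(1,1,1,1,1,1,1,1,1,1,1,2).

Computing H_k = (kernel of ∂_k) / (image of ∂_{k+1}):

  H_0: rank C_0 − rank ∂_1 = 7 − 6 = 1, and the invariant factors of ∂_1 are all 1, so H_0 ≅ Z.
  H_1: rank ker ∂_1 − rank ∂_2 = (18 − 6) − 12 = 0, and ∂_2 has invariant factor 2 > 1, so H_1 ≅ Z/2.
  H_2: rank ker ∂_2 − rank ∂_3 = (12 − 12) − 0 = 0, and there is no ∂_3, so H_2 ≅ 0.

(K is a triangulation of the real projective plane RP^2.)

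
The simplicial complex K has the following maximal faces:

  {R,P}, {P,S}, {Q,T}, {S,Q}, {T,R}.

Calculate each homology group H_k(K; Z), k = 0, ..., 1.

Take the total order P < Q < R < S < T on the vertex set. Then K (dimension 1) consists of the simplices:

  0-simplices (5): P, Q, R, S, T
  1-simplices (5): PR, PS, QS, QT, RT

giving chain groups C_0 ≅ Z^5, C_1 ≅ Z^5.

Boundary ∂_1: C_1 → C_0 sends each edge [p,q] (with p < q) to q − p. For instance
  ∂RT = T − R.
As a 5×5 matrix over Z this has rank 4, with invariant factors (1,1,1,1).

Computing H_k = (kernel of ∂_k) / (image of ∂_{k+1}):

  H_0: rank C_0 − rank ∂_1 = 5 − 4 = 1, and the invariant factors of ∂_1 are all 1, so H_0 ≅ Z.
  H_1: rank ker ∂_1 − rank ∂_2 = (5 − 4) − 0 = 1, and there is no ∂_2, so H_1 ≅ Z.

H_0 ≅ Z,  H_1 ≅ Z.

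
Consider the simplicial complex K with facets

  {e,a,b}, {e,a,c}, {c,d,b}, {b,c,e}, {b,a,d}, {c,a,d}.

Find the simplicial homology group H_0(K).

H_0 = Z.

Order the vertices as a < b < c < d < e. Listing each simplex with vertices in this order, K has dimension 2 with simplices:

  0-simplices (5): a, b, c, d, e
  1-simplices (9): ab, ac, ad, ae, bc, bd, be, cd, ce
  2-simplices (6): abd, abe, acd, ace, bcd, bce

giving chain groups C_0 ≅ Z^5, C_1 ≅ Z^9, C_2 ≅ Z^6.

∂_1: C_1 → C_0 maps an edge to its endpoints' difference, ∂[p,q] = q − p.
As a 5×9 matrix over Z this has rank 4, with invariant factors (1,1,1,1).

Boundary ∂_2: C_2 → C_1 maps a triangle to the signed sum of its edges. For instance
  ∂acd = cd − ad + ac,
  ∂abd = bd − ad + ab.
As a 9×6 matrix over Z this has rank 5, with invariant factors (1,1,1,1,1).

Computing H_k = (kernel of ∂_k) / (image of ∂_{k+1}):

  H_0: rank C_0 − rank ∂_1 = 5 − 4 = 1, and the invariant factors of ∂_1 are all 1, so H_0 = Z.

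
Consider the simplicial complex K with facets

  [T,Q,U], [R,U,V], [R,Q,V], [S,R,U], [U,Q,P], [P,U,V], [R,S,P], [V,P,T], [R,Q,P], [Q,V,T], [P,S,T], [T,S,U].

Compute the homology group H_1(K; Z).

Order the vertices as P < Q < R < S < T < U < V. Listing each simplex with vertices in this order, K has dimension 2 with simplices:

  0-simplices (7): P, Q, R, S, T, U, V
  1-simplices (18): PQ, PR, PS, PT, PU, PV, QR, QT, QU, QV, RS, RU, RV, ST, SU, TU, TV, UV
  2-simplices (12): PQR, PQU, PRS, PST, PTV, PUV, QRV, QTU, QTV, RSU, RUV, STU

giving chain groups C_0 ≅ Z^7, C_1 ≅ Z^18, C_2 ≅ Z^12.

Boundary ∂_1: C_1 → C_0 maps an edge to its endpoints' difference, ∂[p,q] = q − p. For instance
  ∂QR = R − Q.
The resulting 7×18 matrix has rank 6, and its Smith normal form has invariant factors (1,1,1,1,1,1).

The boundary map ∂_2: C_2 → C_1 acts by ∂[p,q,r] = [q,r] − [p,r] + [p,q]. For instance
  ∂PTV = TV − PV + PT,
  ∂PRS = RS − PS + PR.
The resulting 18×12 matrix has rank 12, and its Smith normal form has invariant factors (1,1,1,1,1,1,1,1,1,1,1,2).

Computing H_k = (kernel of ∂_k) / (image of ∂_{k+1}):

  H_1: rank ker ∂_1 − rank ∂_2 = (18 − 6) − 12 = 0, and ∂_2 has invariant factor 2 > 1, so H_1 ≅ Z/2Z.

H_1 = Z/2Z.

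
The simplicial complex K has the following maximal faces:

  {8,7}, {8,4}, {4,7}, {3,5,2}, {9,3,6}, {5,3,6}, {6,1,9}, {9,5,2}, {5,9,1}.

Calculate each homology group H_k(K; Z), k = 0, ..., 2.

H_0 ≅ Z^2,  H_1 ≅ Z^2,  H_2 = 0.

Fix the vertex order 1 < 2 < 3 < 4 < 5 < 6 < 7 < 8 < 9 and write every simplex with vertices in increasing order. Then dim K = 2 and the simplices of K are:

  0-simplices (9): [1], [2], [3], [4], [5], [6], [7], [8], [9]
  1-simplices (15): [1,5], [1,6], [1,9], [2,3], [2,5], [2,9], [3,5], [3,6], [3,9], [4,7], [4,8], [5,6], [5,9], [6,9], [7,8]
  2-simplices (6): [1,5,9], [1,6,9], [2,3,5], [2,5,9], [3,5,6], [3,6,9]

Hence C_0 ≅ Z^9, C_1 ≅ Z^15, C_2 ≅ Z^6.

Boundary ∂_1: C_1 → C_0 is given by ∂[p,q] = [q] − [p].
This gives a 9×15 integer matrix of rank 7; reducing to Smith normal form yields diagonal entries (1,1,1,1,1,1,1).

The boundary map ∂_2: C_2 → C_1 sends each 2-simplex [p,q,r] to [q,r] − [p,r] + [p,q]. For instance
  ∂[3,6,9] = [6,9] − [3,9] + [3,6],
  ∂[2,3,5] = [3,5] − [2,5] + [2,3].
As a 15×6 matrix over Z this has rank 6, with invariant factors (1,1,1,1,1,1).

Reading off H_k = ker ∂_k / im ∂_{k+1}:

  H_0: rank C_0 − rank ∂_1 = 9 − 7 = 2, and the invariant factors of ∂_1 are all 1, so H_0 ≅ Z^2.
  H_1: rank ker ∂_1 − rank ∂_2 = (15 − 7) − 6 = 2, and the invariant factors of ∂_2 are all 1, so H_1 ≅ Z^2.
  H_2: rank ker ∂_2 − rank ∂_3 = (6 − 6) − 0 = 0, and there is no ∂_3, so H_2 ≅ 0.

(K is a triangulation of the disjoint union of the cylinder S^1 x I and the circle S^1.)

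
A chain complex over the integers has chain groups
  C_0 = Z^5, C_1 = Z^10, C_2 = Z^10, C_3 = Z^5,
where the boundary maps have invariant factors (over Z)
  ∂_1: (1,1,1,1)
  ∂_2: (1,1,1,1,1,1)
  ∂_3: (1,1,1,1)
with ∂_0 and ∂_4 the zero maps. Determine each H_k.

H_0: b_0 = 5 − 0 − 4 = 1; torsion from ∂_1 factors > 1: none. So H_0 ≅ Z.
H_1: b_1 = 10 − 4 − 6 = 0; torsion from ∂_2 factors > 1: none. So H_1 ≅ 0.
H_2: b_2 = 10 − 6 − 4 = 0; torsion from ∂_3 factors > 1: none. So H_2 ≅ 0.
H_3: b_3 = 5 − 4 − 0 = 1; torsion from ∂_4 factors > 1: none. So H_3 ≅ Z.

H_0 ≅ Z,  H_1 = 0,  H_2 = 0,  H_3 ≅ Z.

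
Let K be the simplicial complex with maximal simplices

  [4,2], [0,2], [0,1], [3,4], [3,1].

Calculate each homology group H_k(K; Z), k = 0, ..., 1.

H_0 ≅ Z,  H_1 ≅ Z.

Fix the vertex order 0 < 1 < 2 < 3 < 4 and write every simplex with vertices in increasing order. Then dim K = 1 and the simplices of K are:

  0-simplices (5): [0], [1], [2], [3], [4]
  1-simplices (5): [0,1], [0,2], [1,3], [2,4], [3,4]

giving chain groups C_0 ≅ Z^5, C_1 ≅ Z^5.

Boundary ∂_1: C_1 → C_0 sends each edge [p,q] (with p < q) to q − p.
The resulting 5×5 matrix has rank 4, and its Smith normal form has invariant factors (1,1,1,1).

Reading off H_k = ker ∂_k / im ∂_{k+1}:

  H_0: rank C_0 − rank ∂_1 = 5 − 4 = 1, and the invariant factors of ∂_1 are all 1, so H_0 = Z.
  H_1: rank ker ∂_1 − rank ∂_2 = (5 − 4) − 0 = 1, and there is no ∂_2, so H_1 = Z.

As a check, the Euler characteristic is 5 − 5 = 0, which agrees with 1 − 1 = 0.
(K is a triangulation of the circle S^1.)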